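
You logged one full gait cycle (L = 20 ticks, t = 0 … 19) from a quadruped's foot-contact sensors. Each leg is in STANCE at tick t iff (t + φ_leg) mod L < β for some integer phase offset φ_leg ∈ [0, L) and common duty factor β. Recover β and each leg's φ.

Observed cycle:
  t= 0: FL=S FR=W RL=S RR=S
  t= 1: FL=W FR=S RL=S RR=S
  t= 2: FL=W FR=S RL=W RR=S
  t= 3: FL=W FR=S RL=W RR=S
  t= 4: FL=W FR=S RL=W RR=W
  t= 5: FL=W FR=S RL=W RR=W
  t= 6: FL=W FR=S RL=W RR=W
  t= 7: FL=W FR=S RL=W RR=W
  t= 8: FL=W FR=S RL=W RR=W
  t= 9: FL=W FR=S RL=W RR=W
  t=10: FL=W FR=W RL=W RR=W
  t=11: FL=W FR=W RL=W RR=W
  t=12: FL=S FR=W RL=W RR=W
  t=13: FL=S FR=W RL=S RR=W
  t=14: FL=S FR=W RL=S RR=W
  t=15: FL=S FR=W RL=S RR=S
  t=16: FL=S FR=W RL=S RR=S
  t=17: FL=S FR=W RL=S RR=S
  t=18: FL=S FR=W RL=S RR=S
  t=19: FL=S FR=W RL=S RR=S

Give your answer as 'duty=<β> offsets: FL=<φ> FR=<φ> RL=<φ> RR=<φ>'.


duty=9 offsets: FL=8 FR=19 RL=7 RR=5

duty β = stance ticks per leg = 9
FL: stance ticks = 9; W→S at t=12 → φ=8
FR: stance ticks = 9; W→S at t=1 → φ=19
RL: stance ticks = 9; W→S at t=13 → φ=7
RR: stance ticks = 9; W→S at t=15 → φ=5


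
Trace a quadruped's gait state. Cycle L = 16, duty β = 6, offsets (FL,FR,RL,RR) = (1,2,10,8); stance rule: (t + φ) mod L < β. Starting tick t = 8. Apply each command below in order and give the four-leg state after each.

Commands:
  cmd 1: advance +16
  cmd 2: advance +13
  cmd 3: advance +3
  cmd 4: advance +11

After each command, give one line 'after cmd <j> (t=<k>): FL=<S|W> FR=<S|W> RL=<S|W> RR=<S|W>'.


after cmd 1 (t=24): FL=W FR=W RL=S RR=S
after cmd 2 (t=37): FL=W FR=W RL=W RR=W
after cmd 3 (t=40): FL=W FR=W RL=S RR=S
after cmd 4 (t=51): FL=S FR=S RL=W RR=W

start t=8: FL=W FR=W RL=S RR=S
cmd 1: advance +16 → t=24, phase=(9,10,2,0) → FL=W FR=W RL=S RR=S
cmd 2: advance +13 → t=37, phase=(6,7,15,13) → FL=W FR=W RL=W RR=W
cmd 3: advance +3 → t=40, phase=(9,10,2,0) → FL=W FR=W RL=S RR=S
cmd 4: advance +11 → t=51, phase=(4,5,13,11) → FL=S FR=S RL=W RR=W


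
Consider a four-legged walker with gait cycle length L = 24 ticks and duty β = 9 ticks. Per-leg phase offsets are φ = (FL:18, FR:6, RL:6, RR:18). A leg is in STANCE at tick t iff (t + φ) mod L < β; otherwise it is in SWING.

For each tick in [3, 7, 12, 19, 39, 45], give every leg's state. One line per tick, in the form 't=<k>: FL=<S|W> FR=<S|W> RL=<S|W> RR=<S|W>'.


t=3: FL=W FR=W RL=W RR=W
t=7: FL=S FR=W RL=W RR=S
t=12: FL=S FR=W RL=W RR=S
t=19: FL=W FR=S RL=S RR=W
t=39: FL=W FR=W RL=W RR=W
t=45: FL=W FR=S RL=S RR=W

t=3: phase=(21,9,9,21) vs β=9 → FL=W FR=W RL=W RR=W
t=7: phase=(1,13,13,1) vs β=9 → FL=S FR=W RL=W RR=S
t=12: phase=(6,18,18,6) vs β=9 → FL=S FR=W RL=W RR=S
t=19: phase=(13,1,1,13) vs β=9 → FL=W FR=S RL=S RR=W
t=39: phase=(9,21,21,9) vs β=9 → FL=W FR=W RL=W RR=W
t=45: phase=(15,3,3,15) vs β=9 → FL=W FR=S RL=S RR=W


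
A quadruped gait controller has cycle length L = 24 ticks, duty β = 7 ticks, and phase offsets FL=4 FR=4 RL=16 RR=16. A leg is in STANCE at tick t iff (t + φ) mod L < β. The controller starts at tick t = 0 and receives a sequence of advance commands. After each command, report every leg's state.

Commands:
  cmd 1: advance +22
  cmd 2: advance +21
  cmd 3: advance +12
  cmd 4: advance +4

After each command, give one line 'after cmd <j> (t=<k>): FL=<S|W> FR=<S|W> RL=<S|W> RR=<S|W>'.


after cmd 1 (t=22): FL=S FR=S RL=W RR=W
after cmd 2 (t=43): FL=W FR=W RL=W RR=W
after cmd 3 (t=55): FL=W FR=W RL=W RR=W
after cmd 4 (t=59): FL=W FR=W RL=S RR=S

start t=0: FL=S FR=S RL=W RR=W
cmd 1: advance +22 → t=22, phase=(2,2,14,14) → FL=S FR=S RL=W RR=W
cmd 2: advance +21 → t=43, phase=(23,23,11,11) → FL=W FR=W RL=W RR=W
cmd 3: advance +12 → t=55, phase=(11,11,23,23) → FL=W FR=W RL=W RR=W
cmd 4: advance +4 → t=59, phase=(15,15,3,3) → FL=W FR=W RL=S RR=S


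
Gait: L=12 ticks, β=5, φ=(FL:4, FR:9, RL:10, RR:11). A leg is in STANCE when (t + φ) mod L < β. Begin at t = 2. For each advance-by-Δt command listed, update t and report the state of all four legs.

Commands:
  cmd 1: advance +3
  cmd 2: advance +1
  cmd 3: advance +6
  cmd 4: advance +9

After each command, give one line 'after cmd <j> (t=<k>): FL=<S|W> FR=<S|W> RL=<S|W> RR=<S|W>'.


start t=2: FL=W FR=W RL=S RR=S
cmd 1: advance +3 → t=5, phase=(9,2,3,4) → FL=W FR=S RL=S RR=S
cmd 2: advance +1 → t=6, phase=(10,3,4,5) → FL=W FR=S RL=S RR=W
cmd 3: advance +6 → t=12, phase=(4,9,10,11) → FL=S FR=W RL=W RR=W
cmd 4: advance +9 → t=21, phase=(1,6,7,8) → FL=S FR=W RL=W RR=W

after cmd 1 (t=5): FL=W FR=S RL=S RR=S
after cmd 2 (t=6): FL=W FR=S RL=S RR=W
after cmd 3 (t=12): FL=S FR=W RL=W RR=W
after cmd 4 (t=21): FL=S FR=W RL=W RR=W


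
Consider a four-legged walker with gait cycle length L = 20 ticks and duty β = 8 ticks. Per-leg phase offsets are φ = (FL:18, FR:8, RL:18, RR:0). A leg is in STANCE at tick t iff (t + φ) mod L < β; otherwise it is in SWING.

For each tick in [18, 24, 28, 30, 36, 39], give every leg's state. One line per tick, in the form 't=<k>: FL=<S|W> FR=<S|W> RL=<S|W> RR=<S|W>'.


t=18: phase=(16,6,16,18) vs β=8 → FL=W FR=S RL=W RR=W
t=24: phase=(2,12,2,4) vs β=8 → FL=S FR=W RL=S RR=S
t=28: phase=(6,16,6,8) vs β=8 → FL=S FR=W RL=S RR=W
t=30: phase=(8,18,8,10) vs β=8 → FL=W FR=W RL=W RR=W
t=36: phase=(14,4,14,16) vs β=8 → FL=W FR=S RL=W RR=W
t=39: phase=(17,7,17,19) vs β=8 → FL=W FR=S RL=W RR=W

t=18: FL=W FR=S RL=W RR=W
t=24: FL=S FR=W RL=S RR=S
t=28: FL=S FR=W RL=S RR=W
t=30: FL=W FR=W RL=W RR=W
t=36: FL=W FR=S RL=W RR=W
t=39: FL=W FR=S RL=W RR=W


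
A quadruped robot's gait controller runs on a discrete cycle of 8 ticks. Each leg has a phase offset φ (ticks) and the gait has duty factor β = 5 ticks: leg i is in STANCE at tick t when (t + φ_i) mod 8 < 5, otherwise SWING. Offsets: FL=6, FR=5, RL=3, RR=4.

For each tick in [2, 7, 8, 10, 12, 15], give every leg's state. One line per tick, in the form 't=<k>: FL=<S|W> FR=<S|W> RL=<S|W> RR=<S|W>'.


t=2: FL=S FR=W RL=W RR=W
t=7: FL=W FR=S RL=S RR=S
t=8: FL=W FR=W RL=S RR=S
t=10: FL=S FR=W RL=W RR=W
t=12: FL=S FR=S RL=W RR=S
t=15: FL=W FR=S RL=S RR=S

t=2: phase=(0,7,5,6) vs β=5 → FL=S FR=W RL=W RR=W
t=7: phase=(5,4,2,3) vs β=5 → FL=W FR=S RL=S RR=S
t=8: phase=(6,5,3,4) vs β=5 → FL=W FR=W RL=S RR=S
t=10: phase=(0,7,5,6) vs β=5 → FL=S FR=W RL=W RR=W
t=12: phase=(2,1,7,0) vs β=5 → FL=S FR=S RL=W RR=S
t=15: phase=(5,4,2,3) vs β=5 → FL=W FR=S RL=S RR=S


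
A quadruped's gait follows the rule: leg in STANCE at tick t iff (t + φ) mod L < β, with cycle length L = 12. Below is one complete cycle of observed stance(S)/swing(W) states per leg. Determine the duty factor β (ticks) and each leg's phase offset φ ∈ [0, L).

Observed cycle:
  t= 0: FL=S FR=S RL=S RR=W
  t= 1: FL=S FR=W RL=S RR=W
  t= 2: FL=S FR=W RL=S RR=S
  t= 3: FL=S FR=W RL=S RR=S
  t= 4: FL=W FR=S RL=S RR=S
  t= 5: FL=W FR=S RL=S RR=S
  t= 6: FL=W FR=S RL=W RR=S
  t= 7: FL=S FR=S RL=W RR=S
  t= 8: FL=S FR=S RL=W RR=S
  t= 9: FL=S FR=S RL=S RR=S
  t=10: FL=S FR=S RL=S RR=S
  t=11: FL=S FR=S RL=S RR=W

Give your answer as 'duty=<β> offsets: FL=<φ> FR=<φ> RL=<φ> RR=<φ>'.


duty=9 offsets: FL=5 FR=8 RL=3 RR=10

duty β = stance ticks per leg = 9
FL: stance ticks = 9; W→S at t=7 → φ=5
FR: stance ticks = 9; W→S at t=4 → φ=8
RL: stance ticks = 9; W→S at t=9 → φ=3
RR: stance ticks = 9; W→S at t=2 → φ=10


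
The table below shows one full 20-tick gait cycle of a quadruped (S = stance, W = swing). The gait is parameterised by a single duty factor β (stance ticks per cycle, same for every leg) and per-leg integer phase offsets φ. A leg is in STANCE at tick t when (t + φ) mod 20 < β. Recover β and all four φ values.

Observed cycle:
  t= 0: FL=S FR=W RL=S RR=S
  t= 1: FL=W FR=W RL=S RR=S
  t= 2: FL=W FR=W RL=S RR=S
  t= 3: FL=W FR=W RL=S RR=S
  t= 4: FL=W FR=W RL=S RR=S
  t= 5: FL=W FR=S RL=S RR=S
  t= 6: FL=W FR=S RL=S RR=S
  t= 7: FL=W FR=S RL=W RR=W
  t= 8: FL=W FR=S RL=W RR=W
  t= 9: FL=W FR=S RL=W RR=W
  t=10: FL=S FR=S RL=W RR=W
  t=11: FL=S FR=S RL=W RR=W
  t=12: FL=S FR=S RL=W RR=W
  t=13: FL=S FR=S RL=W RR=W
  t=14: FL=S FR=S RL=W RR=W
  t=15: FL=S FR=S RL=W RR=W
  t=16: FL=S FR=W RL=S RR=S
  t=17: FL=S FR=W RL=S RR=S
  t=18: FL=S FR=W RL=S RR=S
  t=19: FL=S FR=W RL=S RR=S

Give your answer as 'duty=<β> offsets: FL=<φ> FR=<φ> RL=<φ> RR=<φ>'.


duty=11 offsets: FL=10 FR=15 RL=4 RR=4

duty β = stance ticks per leg = 11
FL: stance ticks = 11; W→S at t=10 → φ=10
FR: stance ticks = 11; W→S at t=5 → φ=15
RL: stance ticks = 11; W→S at t=16 → φ=4
RR: stance ticks = 11; W→S at t=16 → φ=4


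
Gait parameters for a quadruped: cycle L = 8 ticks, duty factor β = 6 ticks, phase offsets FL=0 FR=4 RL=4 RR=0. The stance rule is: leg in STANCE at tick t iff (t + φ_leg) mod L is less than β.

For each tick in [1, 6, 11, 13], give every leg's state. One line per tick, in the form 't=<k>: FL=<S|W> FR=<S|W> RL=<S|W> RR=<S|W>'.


t=1: phase=(1,5,5,1) vs β=6 → FL=S FR=S RL=S RR=S
t=6: phase=(6,2,2,6) vs β=6 → FL=W FR=S RL=S RR=W
t=11: phase=(3,7,7,3) vs β=6 → FL=S FR=W RL=W RR=S
t=13: phase=(5,1,1,5) vs β=6 → FL=S FR=S RL=S RR=S

t=1: FL=S FR=S RL=S RR=S
t=6: FL=W FR=S RL=S RR=W
t=11: FL=S FR=W RL=W RR=S
t=13: FL=S FR=S RL=S RR=S


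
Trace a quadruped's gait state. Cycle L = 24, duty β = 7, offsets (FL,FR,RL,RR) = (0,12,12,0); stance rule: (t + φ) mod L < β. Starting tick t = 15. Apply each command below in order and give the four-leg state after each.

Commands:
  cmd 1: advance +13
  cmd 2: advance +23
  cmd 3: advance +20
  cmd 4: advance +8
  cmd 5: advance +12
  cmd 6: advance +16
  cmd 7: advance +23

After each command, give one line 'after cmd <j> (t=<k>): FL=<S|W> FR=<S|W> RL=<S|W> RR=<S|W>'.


after cmd 1 (t=28): FL=S FR=W RL=W RR=S
after cmd 2 (t=51): FL=S FR=W RL=W RR=S
after cmd 3 (t=71): FL=W FR=W RL=W RR=W
after cmd 4 (t=79): FL=W FR=W RL=W RR=W
after cmd 5 (t=91): FL=W FR=W RL=W RR=W
after cmd 6 (t=107): FL=W FR=W RL=W RR=W
after cmd 7 (t=130): FL=W FR=W RL=W RR=W

start t=15: FL=W FR=S RL=S RR=W
cmd 1: advance +13 → t=28, phase=(4,16,16,4) → FL=S FR=W RL=W RR=S
cmd 2: advance +23 → t=51, phase=(3,15,15,3) → FL=S FR=W RL=W RR=S
cmd 3: advance +20 → t=71, phase=(23,11,11,23) → FL=W FR=W RL=W RR=W
cmd 4: advance +8 → t=79, phase=(7,19,19,7) → FL=W FR=W RL=W RR=W
cmd 5: advance +12 → t=91, phase=(19,7,7,19) → FL=W FR=W RL=W RR=W
cmd 6: advance +16 → t=107, phase=(11,23,23,11) → FL=W FR=W RL=W RR=W
cmd 7: advance +23 → t=130, phase=(10,22,22,10) → FL=W FR=W RL=W RR=W


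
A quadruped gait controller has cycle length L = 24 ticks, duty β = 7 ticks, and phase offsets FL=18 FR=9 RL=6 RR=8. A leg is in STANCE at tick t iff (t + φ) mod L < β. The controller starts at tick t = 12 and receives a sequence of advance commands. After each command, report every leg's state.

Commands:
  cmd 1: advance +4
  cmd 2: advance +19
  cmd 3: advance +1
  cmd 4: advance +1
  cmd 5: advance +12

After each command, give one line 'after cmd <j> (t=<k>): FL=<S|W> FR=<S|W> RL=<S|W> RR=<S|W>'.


after cmd 1 (t=16): FL=W FR=S RL=W RR=S
after cmd 2 (t=35): FL=S FR=W RL=W RR=W
after cmd 3 (t=36): FL=S FR=W RL=W RR=W
after cmd 4 (t=37): FL=W FR=W RL=W RR=W
after cmd 5 (t=49): FL=W FR=W RL=W RR=W

start t=12: FL=S FR=W RL=W RR=W
cmd 1: advance +4 → t=16, phase=(10,1,22,0) → FL=W FR=S RL=W RR=S
cmd 2: advance +19 → t=35, phase=(5,20,17,19) → FL=S FR=W RL=W RR=W
cmd 3: advance +1 → t=36, phase=(6,21,18,20) → FL=S FR=W RL=W RR=W
cmd 4: advance +1 → t=37, phase=(7,22,19,21) → FL=W FR=W RL=W RR=W
cmd 5: advance +12 → t=49, phase=(19,10,7,9) → FL=W FR=W RL=W RR=W


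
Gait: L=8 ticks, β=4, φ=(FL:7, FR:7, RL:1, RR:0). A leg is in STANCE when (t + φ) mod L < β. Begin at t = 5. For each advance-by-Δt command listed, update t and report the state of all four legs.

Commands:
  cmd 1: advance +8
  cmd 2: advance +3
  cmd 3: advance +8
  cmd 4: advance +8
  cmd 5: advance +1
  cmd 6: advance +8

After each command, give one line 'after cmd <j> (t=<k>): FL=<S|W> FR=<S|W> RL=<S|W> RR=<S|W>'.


after cmd 1 (t=13): FL=W FR=W RL=W RR=W
after cmd 2 (t=16): FL=W FR=W RL=S RR=S
after cmd 3 (t=24): FL=W FR=W RL=S RR=S
after cmd 4 (t=32): FL=W FR=W RL=S RR=S
after cmd 5 (t=33): FL=S FR=S RL=S RR=S
after cmd 6 (t=41): FL=S FR=S RL=S RR=S

start t=5: FL=W FR=W RL=W RR=W
cmd 1: advance +8 → t=13, phase=(4,4,6,5) → FL=W FR=W RL=W RR=W
cmd 2: advance +3 → t=16, phase=(7,7,1,0) → FL=W FR=W RL=S RR=S
cmd 3: advance +8 → t=24, phase=(7,7,1,0) → FL=W FR=W RL=S RR=S
cmd 4: advance +8 → t=32, phase=(7,7,1,0) → FL=W FR=W RL=S RR=S
cmd 5: advance +1 → t=33, phase=(0,0,2,1) → FL=S FR=S RL=S RR=S
cmd 6: advance +8 → t=41, phase=(0,0,2,1) → FL=S FR=S RL=S RR=S


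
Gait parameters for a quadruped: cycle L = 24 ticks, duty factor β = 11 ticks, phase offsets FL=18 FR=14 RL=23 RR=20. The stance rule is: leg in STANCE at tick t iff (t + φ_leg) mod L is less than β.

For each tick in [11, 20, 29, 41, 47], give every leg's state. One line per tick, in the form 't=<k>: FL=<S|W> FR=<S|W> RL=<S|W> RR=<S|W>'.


t=11: FL=S FR=S RL=S RR=S
t=20: FL=W FR=S RL=W RR=W
t=29: FL=W FR=W RL=S RR=S
t=41: FL=W FR=S RL=W RR=W
t=47: FL=W FR=W RL=W RR=W

t=11: phase=(5,1,10,7) vs β=11 → FL=S FR=S RL=S RR=S
t=20: phase=(14,10,19,16) vs β=11 → FL=W FR=S RL=W RR=W
t=29: phase=(23,19,4,1) vs β=11 → FL=W FR=W RL=S RR=S
t=41: phase=(11,7,16,13) vs β=11 → FL=W FR=S RL=W RR=W
t=47: phase=(17,13,22,19) vs β=11 → FL=W FR=W RL=W RR=W


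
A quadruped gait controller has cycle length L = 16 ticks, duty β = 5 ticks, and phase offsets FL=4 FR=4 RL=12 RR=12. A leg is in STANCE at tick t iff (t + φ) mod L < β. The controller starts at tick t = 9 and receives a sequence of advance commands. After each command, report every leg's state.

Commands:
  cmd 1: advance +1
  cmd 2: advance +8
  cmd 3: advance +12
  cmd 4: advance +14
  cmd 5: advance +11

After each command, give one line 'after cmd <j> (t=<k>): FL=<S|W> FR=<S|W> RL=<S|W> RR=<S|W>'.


after cmd 1 (t=10): FL=W FR=W RL=W RR=W
after cmd 2 (t=18): FL=W FR=W RL=W RR=W
after cmd 3 (t=30): FL=S FR=S RL=W RR=W
after cmd 4 (t=44): FL=S FR=S RL=W RR=W
after cmd 5 (t=55): FL=W FR=W RL=S RR=S

start t=9: FL=W FR=W RL=W RR=W
cmd 1: advance +1 → t=10, phase=(14,14,6,6) → FL=W FR=W RL=W RR=W
cmd 2: advance +8 → t=18, phase=(6,6,14,14) → FL=W FR=W RL=W RR=W
cmd 3: advance +12 → t=30, phase=(2,2,10,10) → FL=S FR=S RL=W RR=W
cmd 4: advance +14 → t=44, phase=(0,0,8,8) → FL=S FR=S RL=W RR=W
cmd 5: advance +11 → t=55, phase=(11,11,3,3) → FL=W FR=W RL=S RR=S


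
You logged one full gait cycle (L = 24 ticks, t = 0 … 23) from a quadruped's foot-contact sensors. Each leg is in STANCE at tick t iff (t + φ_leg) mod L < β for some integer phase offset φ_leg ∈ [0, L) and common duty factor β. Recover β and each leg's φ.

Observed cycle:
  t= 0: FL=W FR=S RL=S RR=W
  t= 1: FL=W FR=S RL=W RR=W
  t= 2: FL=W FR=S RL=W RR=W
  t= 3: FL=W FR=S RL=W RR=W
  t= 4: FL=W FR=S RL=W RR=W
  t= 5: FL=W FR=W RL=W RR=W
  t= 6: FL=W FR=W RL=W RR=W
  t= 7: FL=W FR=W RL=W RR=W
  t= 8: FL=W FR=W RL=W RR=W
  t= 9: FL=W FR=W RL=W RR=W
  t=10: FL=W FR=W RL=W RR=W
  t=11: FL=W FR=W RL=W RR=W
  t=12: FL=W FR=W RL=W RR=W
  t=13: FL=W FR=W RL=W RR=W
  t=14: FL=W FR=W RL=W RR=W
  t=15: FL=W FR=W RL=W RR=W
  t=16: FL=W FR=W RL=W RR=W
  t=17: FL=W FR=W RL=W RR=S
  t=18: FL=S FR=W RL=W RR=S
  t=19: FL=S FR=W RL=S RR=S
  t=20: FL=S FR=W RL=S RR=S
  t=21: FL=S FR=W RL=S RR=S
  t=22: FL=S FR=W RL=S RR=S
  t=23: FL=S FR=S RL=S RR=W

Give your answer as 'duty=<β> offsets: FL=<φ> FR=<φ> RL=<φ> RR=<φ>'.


duty β = stance ticks per leg = 6
FL: stance ticks = 6; W→S at t=18 → φ=6
FR: stance ticks = 6; W→S at t=23 → φ=1
RL: stance ticks = 6; W→S at t=19 → φ=5
RR: stance ticks = 6; W→S at t=17 → φ=7

duty=6 offsets: FL=6 FR=1 RL=5 RR=7


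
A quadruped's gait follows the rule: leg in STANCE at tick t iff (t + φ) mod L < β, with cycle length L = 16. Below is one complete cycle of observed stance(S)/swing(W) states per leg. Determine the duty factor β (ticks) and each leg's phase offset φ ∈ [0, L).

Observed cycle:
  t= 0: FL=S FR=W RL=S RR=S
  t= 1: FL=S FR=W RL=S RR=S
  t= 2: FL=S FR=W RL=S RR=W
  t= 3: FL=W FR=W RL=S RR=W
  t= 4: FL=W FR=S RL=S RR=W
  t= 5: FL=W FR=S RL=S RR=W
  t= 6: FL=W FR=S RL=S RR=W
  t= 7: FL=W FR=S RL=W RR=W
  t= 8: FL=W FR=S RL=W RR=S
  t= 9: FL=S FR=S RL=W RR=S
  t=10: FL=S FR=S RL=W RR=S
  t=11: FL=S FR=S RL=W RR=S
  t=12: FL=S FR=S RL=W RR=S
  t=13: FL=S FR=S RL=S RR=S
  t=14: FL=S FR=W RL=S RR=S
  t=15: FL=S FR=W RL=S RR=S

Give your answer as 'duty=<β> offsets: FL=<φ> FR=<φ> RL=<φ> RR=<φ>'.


duty=10 offsets: FL=7 FR=12 RL=3 RR=8

duty β = stance ticks per leg = 10
FL: stance ticks = 10; W→S at t=9 → φ=7
FR: stance ticks = 10; W→S at t=4 → φ=12
RL: stance ticks = 10; W→S at t=13 → φ=3
RR: stance ticks = 10; W→S at t=8 → φ=8


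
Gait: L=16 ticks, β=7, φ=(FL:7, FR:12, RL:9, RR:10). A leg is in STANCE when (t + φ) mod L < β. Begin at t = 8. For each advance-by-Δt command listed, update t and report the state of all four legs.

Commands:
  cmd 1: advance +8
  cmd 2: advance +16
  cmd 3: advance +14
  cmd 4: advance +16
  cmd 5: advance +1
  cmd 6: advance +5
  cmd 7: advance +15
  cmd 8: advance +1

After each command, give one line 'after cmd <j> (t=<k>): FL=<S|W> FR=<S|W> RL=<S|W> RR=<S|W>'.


start t=8: FL=W FR=S RL=S RR=S
cmd 1: advance +8 → t=16, phase=(7,12,9,10) → FL=W FR=W RL=W RR=W
cmd 2: advance +16 → t=32, phase=(7,12,9,10) → FL=W FR=W RL=W RR=W
cmd 3: advance +14 → t=46, phase=(5,10,7,8) → FL=S FR=W RL=W RR=W
cmd 4: advance +16 → t=62, phase=(5,10,7,8) → FL=S FR=W RL=W RR=W
cmd 5: advance +1 → t=63, phase=(6,11,8,9) → FL=S FR=W RL=W RR=W
cmd 6: advance +5 → t=68, phase=(11,0,13,14) → FL=W FR=S RL=W RR=W
cmd 7: advance +15 → t=83, phase=(10,15,12,13) → FL=W FR=W RL=W RR=W
cmd 8: advance +1 → t=84, phase=(11,0,13,14) → FL=W FR=S RL=W RR=W

after cmd 1 (t=16): FL=W FR=W RL=W RR=W
after cmd 2 (t=32): FL=W FR=W RL=W RR=W
after cmd 3 (t=46): FL=S FR=W RL=W RR=W
after cmd 4 (t=62): FL=S FR=W RL=W RR=W
after cmd 5 (t=63): FL=S FR=W RL=W RR=W
after cmd 6 (t=68): FL=W FR=S RL=W RR=W
after cmd 7 (t=83): FL=W FR=W RL=W RR=W
after cmd 8 (t=84): FL=W FR=S RL=W RR=W


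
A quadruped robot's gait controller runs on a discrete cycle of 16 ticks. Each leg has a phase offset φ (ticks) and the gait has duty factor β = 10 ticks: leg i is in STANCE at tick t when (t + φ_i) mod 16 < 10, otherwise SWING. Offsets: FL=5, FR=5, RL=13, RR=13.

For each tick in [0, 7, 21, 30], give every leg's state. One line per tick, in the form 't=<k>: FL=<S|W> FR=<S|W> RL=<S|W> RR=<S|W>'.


t=0: FL=S FR=S RL=W RR=W
t=7: FL=W FR=W RL=S RR=S
t=21: FL=W FR=W RL=S RR=S
t=30: FL=S FR=S RL=W RR=W

t=0: phase=(5,5,13,13) vs β=10 → FL=S FR=S RL=W RR=W
t=7: phase=(12,12,4,4) vs β=10 → FL=W FR=W RL=S RR=S
t=21: phase=(10,10,2,2) vs β=10 → FL=W FR=W RL=S RR=S
t=30: phase=(3,3,11,11) vs β=10 → FL=S FR=S RL=W RR=W


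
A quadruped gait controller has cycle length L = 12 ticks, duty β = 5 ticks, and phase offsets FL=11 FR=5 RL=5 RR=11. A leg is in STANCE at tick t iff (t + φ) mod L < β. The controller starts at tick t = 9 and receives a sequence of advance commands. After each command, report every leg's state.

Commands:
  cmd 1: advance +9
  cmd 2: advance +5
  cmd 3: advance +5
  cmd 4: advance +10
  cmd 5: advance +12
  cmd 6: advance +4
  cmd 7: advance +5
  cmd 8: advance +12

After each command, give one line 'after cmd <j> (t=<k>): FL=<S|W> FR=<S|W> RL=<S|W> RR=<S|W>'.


after cmd 1 (t=18): FL=W FR=W RL=W RR=W
after cmd 2 (t=23): FL=W FR=S RL=S RR=W
after cmd 3 (t=28): FL=S FR=W RL=W RR=S
after cmd 4 (t=38): FL=S FR=W RL=W RR=S
after cmd 5 (t=50): FL=S FR=W RL=W RR=S
after cmd 6 (t=54): FL=W FR=W RL=W RR=W
after cmd 7 (t=59): FL=W FR=S RL=S RR=W
after cmd 8 (t=71): FL=W FR=S RL=S RR=W

start t=9: FL=W FR=S RL=S RR=W
cmd 1: advance +9 → t=18, phase=(5,11,11,5) → FL=W FR=W RL=W RR=W
cmd 2: advance +5 → t=23, phase=(10,4,4,10) → FL=W FR=S RL=S RR=W
cmd 3: advance +5 → t=28, phase=(3,9,9,3) → FL=S FR=W RL=W RR=S
cmd 4: advance +10 → t=38, phase=(1,7,7,1) → FL=S FR=W RL=W RR=S
cmd 5: advance +12 → t=50, phase=(1,7,7,1) → FL=S FR=W RL=W RR=S
cmd 6: advance +4 → t=54, phase=(5,11,11,5) → FL=W FR=W RL=W RR=W
cmd 7: advance +5 → t=59, phase=(10,4,4,10) → FL=W FR=S RL=S RR=W
cmd 8: advance +12 → t=71, phase=(10,4,4,10) → FL=W FR=S RL=S RR=W


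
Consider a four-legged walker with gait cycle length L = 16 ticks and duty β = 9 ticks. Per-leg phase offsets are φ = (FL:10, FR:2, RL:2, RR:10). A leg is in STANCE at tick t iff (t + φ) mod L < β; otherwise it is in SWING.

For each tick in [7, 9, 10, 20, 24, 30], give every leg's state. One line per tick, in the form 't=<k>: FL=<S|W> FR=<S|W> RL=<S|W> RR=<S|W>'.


t=7: phase=(1,9,9,1) vs β=9 → FL=S FR=W RL=W RR=S
t=9: phase=(3,11,11,3) vs β=9 → FL=S FR=W RL=W RR=S
t=10: phase=(4,12,12,4) vs β=9 → FL=S FR=W RL=W RR=S
t=20: phase=(14,6,6,14) vs β=9 → FL=W FR=S RL=S RR=W
t=24: phase=(2,10,10,2) vs β=9 → FL=S FR=W RL=W RR=S
t=30: phase=(8,0,0,8) vs β=9 → FL=S FR=S RL=S RR=S

t=7: FL=S FR=W RL=W RR=S
t=9: FL=S FR=W RL=W RR=S
t=10: FL=S FR=W RL=W RR=S
t=20: FL=W FR=S RL=S RR=W
t=24: FL=S FR=W RL=W RR=S
t=30: FL=S FR=S RL=S RR=S


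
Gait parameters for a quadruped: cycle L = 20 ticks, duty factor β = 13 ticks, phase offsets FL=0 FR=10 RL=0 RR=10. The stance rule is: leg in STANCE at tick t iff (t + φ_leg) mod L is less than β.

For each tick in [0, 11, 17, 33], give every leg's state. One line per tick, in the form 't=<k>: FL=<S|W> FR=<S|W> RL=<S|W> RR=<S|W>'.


t=0: phase=(0,10,0,10) vs β=13 → FL=S FR=S RL=S RR=S
t=11: phase=(11,1,11,1) vs β=13 → FL=S FR=S RL=S RR=S
t=17: phase=(17,7,17,7) vs β=13 → FL=W FR=S RL=W RR=S
t=33: phase=(13,3,13,3) vs β=13 → FL=W FR=S RL=W RR=S

t=0: FL=S FR=S RL=S RR=S
t=11: FL=S FR=S RL=S RR=S
t=17: FL=W FR=S RL=W RR=S
t=33: FL=W FR=S RL=W RR=S


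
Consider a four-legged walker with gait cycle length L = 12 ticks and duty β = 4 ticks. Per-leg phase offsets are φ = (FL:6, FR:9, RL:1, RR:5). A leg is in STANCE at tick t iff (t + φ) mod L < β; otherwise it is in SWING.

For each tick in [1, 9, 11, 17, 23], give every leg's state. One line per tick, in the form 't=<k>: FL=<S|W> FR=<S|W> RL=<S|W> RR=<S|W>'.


t=1: FL=W FR=W RL=S RR=W
t=9: FL=S FR=W RL=W RR=S
t=11: FL=W FR=W RL=S RR=W
t=17: FL=W FR=S RL=W RR=W
t=23: FL=W FR=W RL=S RR=W

t=1: phase=(7,10,2,6) vs β=4 → FL=W FR=W RL=S RR=W
t=9: phase=(3,6,10,2) vs β=4 → FL=S FR=W RL=W RR=S
t=11: phase=(5,8,0,4) vs β=4 → FL=W FR=W RL=S RR=W
t=17: phase=(11,2,6,10) vs β=4 → FL=W FR=S RL=W RR=W
t=23: phase=(5,8,0,4) vs β=4 → FL=W FR=W RL=S RR=W


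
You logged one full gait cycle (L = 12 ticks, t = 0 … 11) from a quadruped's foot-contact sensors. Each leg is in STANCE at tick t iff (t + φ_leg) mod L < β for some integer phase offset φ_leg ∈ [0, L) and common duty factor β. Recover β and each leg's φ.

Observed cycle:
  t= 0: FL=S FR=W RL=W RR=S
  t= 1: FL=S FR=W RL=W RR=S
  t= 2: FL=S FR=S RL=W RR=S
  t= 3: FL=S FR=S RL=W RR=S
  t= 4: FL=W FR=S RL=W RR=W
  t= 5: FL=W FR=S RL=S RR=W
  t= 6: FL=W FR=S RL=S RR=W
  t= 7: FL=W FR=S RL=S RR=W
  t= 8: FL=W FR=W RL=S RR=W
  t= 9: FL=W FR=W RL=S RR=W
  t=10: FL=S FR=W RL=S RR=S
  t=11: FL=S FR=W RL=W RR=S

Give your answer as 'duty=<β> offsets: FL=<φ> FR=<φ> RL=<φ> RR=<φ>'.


duty β = stance ticks per leg = 6
FL: stance ticks = 6; W→S at t=10 → φ=2
FR: stance ticks = 6; W→S at t=2 → φ=10
RL: stance ticks = 6; W→S at t=5 → φ=7
RR: stance ticks = 6; W→S at t=10 → φ=2

duty=6 offsets: FL=2 FR=10 RL=7 RR=2


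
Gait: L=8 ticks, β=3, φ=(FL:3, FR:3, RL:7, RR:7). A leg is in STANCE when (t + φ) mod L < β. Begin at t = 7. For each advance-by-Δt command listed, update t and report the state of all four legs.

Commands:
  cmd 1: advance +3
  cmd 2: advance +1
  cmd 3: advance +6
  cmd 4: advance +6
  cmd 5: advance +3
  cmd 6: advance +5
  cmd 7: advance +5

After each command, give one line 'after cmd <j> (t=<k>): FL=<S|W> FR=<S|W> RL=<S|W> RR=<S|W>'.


after cmd 1 (t=10): FL=W FR=W RL=S RR=S
after cmd 2 (t=11): FL=W FR=W RL=S RR=S
after cmd 3 (t=17): FL=W FR=W RL=S RR=S
after cmd 4 (t=23): FL=S FR=S RL=W RR=W
after cmd 5 (t=26): FL=W FR=W RL=S RR=S
after cmd 6 (t=31): FL=S FR=S RL=W RR=W
after cmd 7 (t=36): FL=W FR=W RL=W RR=W

start t=7: FL=S FR=S RL=W RR=W
cmd 1: advance +3 → t=10, phase=(5,5,1,1) → FL=W FR=W RL=S RR=S
cmd 2: advance +1 → t=11, phase=(6,6,2,2) → FL=W FR=W RL=S RR=S
cmd 3: advance +6 → t=17, phase=(4,4,0,0) → FL=W FR=W RL=S RR=S
cmd 4: advance +6 → t=23, phase=(2,2,6,6) → FL=S FR=S RL=W RR=W
cmd 5: advance +3 → t=26, phase=(5,5,1,1) → FL=W FR=W RL=S RR=S
cmd 6: advance +5 → t=31, phase=(2,2,6,6) → FL=S FR=S RL=W RR=W
cmd 7: advance +5 → t=36, phase=(7,7,3,3) → FL=W FR=W RL=W RR=W


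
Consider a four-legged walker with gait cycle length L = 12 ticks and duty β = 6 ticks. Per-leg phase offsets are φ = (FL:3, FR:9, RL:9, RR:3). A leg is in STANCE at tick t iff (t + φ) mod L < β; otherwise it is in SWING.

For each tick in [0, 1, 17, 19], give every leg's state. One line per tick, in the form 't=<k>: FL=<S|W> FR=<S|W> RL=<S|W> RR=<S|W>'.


t=0: phase=(3,9,9,3) vs β=6 → FL=S FR=W RL=W RR=S
t=1: phase=(4,10,10,4) vs β=6 → FL=S FR=W RL=W RR=S
t=17: phase=(8,2,2,8) vs β=6 → FL=W FR=S RL=S RR=W
t=19: phase=(10,4,4,10) vs β=6 → FL=W FR=S RL=S RR=W

t=0: FL=S FR=W RL=W RR=S
t=1: FL=S FR=W RL=W RR=S
t=17: FL=W FR=S RL=S RR=W
t=19: FL=W FR=S RL=S RR=W


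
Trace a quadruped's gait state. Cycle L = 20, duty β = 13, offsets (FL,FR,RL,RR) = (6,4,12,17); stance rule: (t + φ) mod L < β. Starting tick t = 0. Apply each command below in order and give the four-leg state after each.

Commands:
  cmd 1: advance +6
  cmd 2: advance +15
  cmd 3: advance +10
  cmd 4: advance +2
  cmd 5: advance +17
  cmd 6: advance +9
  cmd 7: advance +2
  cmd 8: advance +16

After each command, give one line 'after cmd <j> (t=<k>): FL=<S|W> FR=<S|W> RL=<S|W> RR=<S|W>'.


after cmd 1 (t=6): FL=S FR=S RL=W RR=S
after cmd 2 (t=21): FL=S FR=S RL=W RR=W
after cmd 3 (t=31): FL=W FR=W RL=S RR=S
after cmd 4 (t=33): FL=W FR=W RL=S RR=S
after cmd 5 (t=50): FL=W FR=W RL=S RR=S
after cmd 6 (t=59): FL=S FR=S RL=S RR=W
after cmd 7 (t=61): FL=S FR=S RL=W RR=W
after cmd 8 (t=77): FL=S FR=S RL=S RR=W

start t=0: FL=S FR=S RL=S RR=W
cmd 1: advance +6 → t=6, phase=(12,10,18,3) → FL=S FR=S RL=W RR=S
cmd 2: advance +15 → t=21, phase=(7,5,13,18) → FL=S FR=S RL=W RR=W
cmd 3: advance +10 → t=31, phase=(17,15,3,8) → FL=W FR=W RL=S RR=S
cmd 4: advance +2 → t=33, phase=(19,17,5,10) → FL=W FR=W RL=S RR=S
cmd 5: advance +17 → t=50, phase=(16,14,2,7) → FL=W FR=W RL=S RR=S
cmd 6: advance +9 → t=59, phase=(5,3,11,16) → FL=S FR=S RL=S RR=W
cmd 7: advance +2 → t=61, phase=(7,5,13,18) → FL=S FR=S RL=W RR=W
cmd 8: advance +16 → t=77, phase=(3,1,9,14) → FL=S FR=S RL=S RR=W


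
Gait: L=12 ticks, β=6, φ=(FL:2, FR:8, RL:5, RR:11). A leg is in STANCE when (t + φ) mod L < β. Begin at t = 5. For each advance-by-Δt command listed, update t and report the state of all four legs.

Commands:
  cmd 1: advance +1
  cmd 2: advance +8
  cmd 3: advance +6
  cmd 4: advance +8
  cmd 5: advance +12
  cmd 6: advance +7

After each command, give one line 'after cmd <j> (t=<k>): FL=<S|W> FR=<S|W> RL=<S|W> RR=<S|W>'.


start t=5: FL=W FR=S RL=W RR=S
cmd 1: advance +1 → t=6, phase=(8,2,11,5) → FL=W FR=S RL=W RR=S
cmd 2: advance +8 → t=14, phase=(4,10,7,1) → FL=S FR=W RL=W RR=S
cmd 3: advance +6 → t=20, phase=(10,4,1,7) → FL=W FR=S RL=S RR=W
cmd 4: advance +8 → t=28, phase=(6,0,9,3) → FL=W FR=S RL=W RR=S
cmd 5: advance +12 → t=40, phase=(6,0,9,3) → FL=W FR=S RL=W RR=S
cmd 6: advance +7 → t=47, phase=(1,7,4,10) → FL=S FR=W RL=S RR=W

after cmd 1 (t=6): FL=W FR=S RL=W RR=S
after cmd 2 (t=14): FL=S FR=W RL=W RR=S
after cmd 3 (t=20): FL=W FR=S RL=S RR=W
after cmd 4 (t=28): FL=W FR=S RL=W RR=S
after cmd 5 (t=40): FL=W FR=S RL=W RR=S
after cmd 6 (t=47): FL=S FR=W RL=S RR=W


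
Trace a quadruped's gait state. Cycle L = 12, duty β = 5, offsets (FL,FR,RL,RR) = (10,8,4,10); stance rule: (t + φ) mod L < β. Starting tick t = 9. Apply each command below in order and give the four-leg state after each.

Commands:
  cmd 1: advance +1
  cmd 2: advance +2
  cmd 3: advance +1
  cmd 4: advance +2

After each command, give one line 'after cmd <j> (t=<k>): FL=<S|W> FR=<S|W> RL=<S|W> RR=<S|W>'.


start t=9: FL=W FR=W RL=S RR=W
cmd 1: advance +1 → t=10, phase=(8,6,2,8) → FL=W FR=W RL=S RR=W
cmd 2: advance +2 → t=12, phase=(10,8,4,10) → FL=W FR=W RL=S RR=W
cmd 3: advance +1 → t=13, phase=(11,9,5,11) → FL=W FR=W RL=W RR=W
cmd 4: advance +2 → t=15, phase=(1,11,7,1) → FL=S FR=W RL=W RR=S

after cmd 1 (t=10): FL=W FR=W RL=S RR=W
after cmd 2 (t=12): FL=W FR=W RL=S RR=W
after cmd 3 (t=13): FL=W FR=W RL=W RR=W
after cmd 4 (t=15): FL=S FR=W RL=W RR=S


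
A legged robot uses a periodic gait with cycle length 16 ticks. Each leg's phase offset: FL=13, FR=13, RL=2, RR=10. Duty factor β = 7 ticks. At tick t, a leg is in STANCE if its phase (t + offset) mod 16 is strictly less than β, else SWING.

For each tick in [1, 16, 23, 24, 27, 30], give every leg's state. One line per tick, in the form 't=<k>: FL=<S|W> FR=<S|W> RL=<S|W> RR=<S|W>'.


t=1: phase=(14,14,3,11) vs β=7 → FL=W FR=W RL=S RR=W
t=16: phase=(13,13,2,10) vs β=7 → FL=W FR=W RL=S RR=W
t=23: phase=(4,4,9,1) vs β=7 → FL=S FR=S RL=W RR=S
t=24: phase=(5,5,10,2) vs β=7 → FL=S FR=S RL=W RR=S
t=27: phase=(8,8,13,5) vs β=7 → FL=W FR=W RL=W RR=S
t=30: phase=(11,11,0,8) vs β=7 → FL=W FR=W RL=S RR=W

t=1: FL=W FR=W RL=S RR=W
t=16: FL=W FR=W RL=S RR=W
t=23: FL=S FR=S RL=W RR=S
t=24: FL=S FR=S RL=W RR=S
t=27: FL=W FR=W RL=W RR=S
t=30: FL=W FR=W RL=S RR=W


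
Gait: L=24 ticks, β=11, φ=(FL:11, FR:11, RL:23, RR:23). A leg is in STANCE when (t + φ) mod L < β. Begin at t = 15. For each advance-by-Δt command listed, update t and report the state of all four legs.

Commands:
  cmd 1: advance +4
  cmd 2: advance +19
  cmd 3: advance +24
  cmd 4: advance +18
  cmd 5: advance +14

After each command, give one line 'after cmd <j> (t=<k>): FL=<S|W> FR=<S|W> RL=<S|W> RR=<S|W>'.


after cmd 1 (t=19): FL=S FR=S RL=W RR=W
after cmd 2 (t=38): FL=S FR=S RL=W RR=W
after cmd 3 (t=62): FL=S FR=S RL=W RR=W
after cmd 4 (t=80): FL=W FR=W RL=S RR=S
after cmd 5 (t=94): FL=S FR=S RL=W RR=W

start t=15: FL=S FR=S RL=W RR=W
cmd 1: advance +4 → t=19, phase=(6,6,18,18) → FL=S FR=S RL=W RR=W
cmd 2: advance +19 → t=38, phase=(1,1,13,13) → FL=S FR=S RL=W RR=W
cmd 3: advance +24 → t=62, phase=(1,1,13,13) → FL=S FR=S RL=W RR=W
cmd 4: advance +18 → t=80, phase=(19,19,7,7) → FL=W FR=W RL=S RR=S
cmd 5: advance +14 → t=94, phase=(9,9,21,21) → FL=S FR=S RL=W RR=W


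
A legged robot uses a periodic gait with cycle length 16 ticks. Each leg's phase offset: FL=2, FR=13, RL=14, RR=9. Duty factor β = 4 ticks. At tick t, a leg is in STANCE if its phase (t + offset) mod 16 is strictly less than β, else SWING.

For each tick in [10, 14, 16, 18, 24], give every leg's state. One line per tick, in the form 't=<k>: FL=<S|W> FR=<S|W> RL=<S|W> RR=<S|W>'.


t=10: FL=W FR=W RL=W RR=S
t=14: FL=S FR=W RL=W RR=W
t=16: FL=S FR=W RL=W RR=W
t=18: FL=W FR=W RL=S RR=W
t=24: FL=W FR=W RL=W RR=S

t=10: phase=(12,7,8,3) vs β=4 → FL=W FR=W RL=W RR=S
t=14: phase=(0,11,12,7) vs β=4 → FL=S FR=W RL=W RR=W
t=16: phase=(2,13,14,9) vs β=4 → FL=S FR=W RL=W RR=W
t=18: phase=(4,15,0,11) vs β=4 → FL=W FR=W RL=S RR=W
t=24: phase=(10,5,6,1) vs β=4 → FL=W FR=W RL=W RR=S


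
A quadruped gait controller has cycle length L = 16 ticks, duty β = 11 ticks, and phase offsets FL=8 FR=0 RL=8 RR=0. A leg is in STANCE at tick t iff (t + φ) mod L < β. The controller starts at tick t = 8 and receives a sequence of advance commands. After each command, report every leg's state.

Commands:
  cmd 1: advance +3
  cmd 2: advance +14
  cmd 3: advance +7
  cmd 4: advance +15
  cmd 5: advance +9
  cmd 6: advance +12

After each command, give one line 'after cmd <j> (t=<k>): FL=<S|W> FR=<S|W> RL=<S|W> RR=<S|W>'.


start t=8: FL=S FR=S RL=S RR=S
cmd 1: advance +3 → t=11, phase=(3,11,3,11) → FL=S FR=W RL=S RR=W
cmd 2: advance +14 → t=25, phase=(1,9,1,9) → FL=S FR=S RL=S RR=S
cmd 3: advance +7 → t=32, phase=(8,0,8,0) → FL=S FR=S RL=S RR=S
cmd 4: advance +15 → t=47, phase=(7,15,7,15) → FL=S FR=W RL=S RR=W
cmd 5: advance +9 → t=56, phase=(0,8,0,8) → FL=S FR=S RL=S RR=S
cmd 6: advance +12 → t=68, phase=(12,4,12,4) → FL=W FR=S RL=W RR=S

after cmd 1 (t=11): FL=S FR=W RL=S RR=W
after cmd 2 (t=25): FL=S FR=S RL=S RR=S
after cmd 3 (t=32): FL=S FR=S RL=S RR=S
after cmd 4 (t=47): FL=S FR=W RL=S RR=W
after cmd 5 (t=56): FL=S FR=S RL=S RR=S
after cmd 6 (t=68): FL=W FR=S RL=W RR=S


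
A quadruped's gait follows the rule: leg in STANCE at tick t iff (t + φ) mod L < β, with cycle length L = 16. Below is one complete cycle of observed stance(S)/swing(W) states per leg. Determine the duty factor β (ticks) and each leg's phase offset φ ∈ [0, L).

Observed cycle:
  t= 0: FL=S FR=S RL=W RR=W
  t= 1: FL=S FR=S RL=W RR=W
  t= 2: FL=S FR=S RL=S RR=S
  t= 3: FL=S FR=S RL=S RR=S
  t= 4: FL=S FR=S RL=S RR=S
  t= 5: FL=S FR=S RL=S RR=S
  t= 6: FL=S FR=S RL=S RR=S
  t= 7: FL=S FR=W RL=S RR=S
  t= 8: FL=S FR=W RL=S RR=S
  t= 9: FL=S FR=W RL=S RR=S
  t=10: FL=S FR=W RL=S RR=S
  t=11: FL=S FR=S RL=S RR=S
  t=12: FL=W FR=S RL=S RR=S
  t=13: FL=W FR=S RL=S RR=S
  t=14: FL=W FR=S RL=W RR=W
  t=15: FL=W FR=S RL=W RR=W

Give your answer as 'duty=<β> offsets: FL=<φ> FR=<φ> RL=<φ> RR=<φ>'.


duty=12 offsets: FL=0 FR=5 RL=14 RR=14

duty β = stance ticks per leg = 12
FL: stance ticks = 12; W→S at t=0 → φ=0
FR: stance ticks = 12; W→S at t=11 → φ=5
RL: stance ticks = 12; W→S at t=2 → φ=14
RR: stance ticks = 12; W→S at t=2 → φ=14


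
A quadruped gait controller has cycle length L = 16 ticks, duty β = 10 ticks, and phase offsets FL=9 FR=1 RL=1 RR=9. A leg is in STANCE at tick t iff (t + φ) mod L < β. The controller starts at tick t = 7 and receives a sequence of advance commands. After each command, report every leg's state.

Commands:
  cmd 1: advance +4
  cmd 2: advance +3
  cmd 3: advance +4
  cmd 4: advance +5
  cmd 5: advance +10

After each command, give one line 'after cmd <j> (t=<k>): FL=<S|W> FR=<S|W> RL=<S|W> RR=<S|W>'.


start t=7: FL=S FR=S RL=S RR=S
cmd 1: advance +4 → t=11, phase=(4,12,12,4) → FL=S FR=W RL=W RR=S
cmd 2: advance +3 → t=14, phase=(7,15,15,7) → FL=S FR=W RL=W RR=S
cmd 3: advance +4 → t=18, phase=(11,3,3,11) → FL=W FR=S RL=S RR=W
cmd 4: advance +5 → t=23, phase=(0,8,8,0) → FL=S FR=S RL=S RR=S
cmd 5: advance +10 → t=33, phase=(10,2,2,10) → FL=W FR=S RL=S RR=W

after cmd 1 (t=11): FL=S FR=W RL=W RR=S
after cmd 2 (t=14): FL=S FR=W RL=W RR=S
after cmd 3 (t=18): FL=W FR=S RL=S RR=W
after cmd 4 (t=23): FL=S FR=S RL=S RR=S
after cmd 5 (t=33): FL=W FR=S RL=S RR=W


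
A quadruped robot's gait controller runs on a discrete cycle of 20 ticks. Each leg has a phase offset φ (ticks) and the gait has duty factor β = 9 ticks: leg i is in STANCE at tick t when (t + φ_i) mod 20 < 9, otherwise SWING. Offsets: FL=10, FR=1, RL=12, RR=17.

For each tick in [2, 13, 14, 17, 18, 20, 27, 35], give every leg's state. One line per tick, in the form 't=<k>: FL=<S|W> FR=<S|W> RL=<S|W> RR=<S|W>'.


t=2: FL=W FR=S RL=W RR=W
t=13: FL=S FR=W RL=S RR=W
t=14: FL=S FR=W RL=S RR=W
t=17: FL=S FR=W RL=W RR=W
t=18: FL=S FR=W RL=W RR=W
t=20: FL=W FR=S RL=W RR=W
t=27: FL=W FR=S RL=W RR=S
t=35: FL=S FR=W RL=S RR=W

t=2: phase=(12,3,14,19) vs β=9 → FL=W FR=S RL=W RR=W
t=13: phase=(3,14,5,10) vs β=9 → FL=S FR=W RL=S RR=W
t=14: phase=(4,15,6,11) vs β=9 → FL=S FR=W RL=S RR=W
t=17: phase=(7,18,9,14) vs β=9 → FL=S FR=W RL=W RR=W
t=18: phase=(8,19,10,15) vs β=9 → FL=S FR=W RL=W RR=W
t=20: phase=(10,1,12,17) vs β=9 → FL=W FR=S RL=W RR=W
t=27: phase=(17,8,19,4) vs β=9 → FL=W FR=S RL=W RR=S
t=35: phase=(5,16,7,12) vs β=9 → FL=S FR=W RL=S RR=W


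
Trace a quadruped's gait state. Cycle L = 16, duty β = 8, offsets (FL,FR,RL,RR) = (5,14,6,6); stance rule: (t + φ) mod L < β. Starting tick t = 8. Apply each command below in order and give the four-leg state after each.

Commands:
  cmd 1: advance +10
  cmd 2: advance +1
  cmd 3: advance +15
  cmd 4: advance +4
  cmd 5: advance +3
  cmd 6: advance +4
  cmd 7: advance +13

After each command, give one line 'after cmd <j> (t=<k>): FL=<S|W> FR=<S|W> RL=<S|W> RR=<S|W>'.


after cmd 1 (t=18): FL=S FR=S RL=W RR=W
after cmd 2 (t=19): FL=W FR=S RL=W RR=W
after cmd 3 (t=34): FL=S FR=S RL=W RR=W
after cmd 4 (t=38): FL=W FR=S RL=W RR=W
after cmd 5 (t=41): FL=W FR=S RL=W RR=W
after cmd 6 (t=45): FL=S FR=W RL=S RR=S
after cmd 7 (t=58): FL=W FR=W RL=S RR=S

start t=8: FL=W FR=S RL=W RR=W
cmd 1: advance +10 → t=18, phase=(7,0,8,8) → FL=S FR=S RL=W RR=W
cmd 2: advance +1 → t=19, phase=(8,1,9,9) → FL=W FR=S RL=W RR=W
cmd 3: advance +15 → t=34, phase=(7,0,8,8) → FL=S FR=S RL=W RR=W
cmd 4: advance +4 → t=38, phase=(11,4,12,12) → FL=W FR=S RL=W RR=W
cmd 5: advance +3 → t=41, phase=(14,7,15,15) → FL=W FR=S RL=W RR=W
cmd 6: advance +4 → t=45, phase=(2,11,3,3) → FL=S FR=W RL=S RR=S
cmd 7: advance +13 → t=58, phase=(15,8,0,0) → FL=W FR=W RL=S RR=S


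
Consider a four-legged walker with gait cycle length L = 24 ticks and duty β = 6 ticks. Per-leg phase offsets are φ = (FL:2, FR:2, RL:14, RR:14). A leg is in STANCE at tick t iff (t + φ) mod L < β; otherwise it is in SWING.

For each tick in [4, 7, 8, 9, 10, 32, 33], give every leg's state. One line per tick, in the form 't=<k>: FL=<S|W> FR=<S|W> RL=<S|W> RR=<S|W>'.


t=4: phase=(6,6,18,18) vs β=6 → FL=W FR=W RL=W RR=W
t=7: phase=(9,9,21,21) vs β=6 → FL=W FR=W RL=W RR=W
t=8: phase=(10,10,22,22) vs β=6 → FL=W FR=W RL=W RR=W
t=9: phase=(11,11,23,23) vs β=6 → FL=W FR=W RL=W RR=W
t=10: phase=(12,12,0,0) vs β=6 → FL=W FR=W RL=S RR=S
t=32: phase=(10,10,22,22) vs β=6 → FL=W FR=W RL=W RR=W
t=33: phase=(11,11,23,23) vs β=6 → FL=W FR=W RL=W RR=W

t=4: FL=W FR=W RL=W RR=W
t=7: FL=W FR=W RL=W RR=W
t=8: FL=W FR=W RL=W RR=W
t=9: FL=W FR=W RL=W RR=W
t=10: FL=W FR=W RL=S RR=S
t=32: FL=W FR=W RL=W RR=W
t=33: FL=W FR=W RL=W RR=W


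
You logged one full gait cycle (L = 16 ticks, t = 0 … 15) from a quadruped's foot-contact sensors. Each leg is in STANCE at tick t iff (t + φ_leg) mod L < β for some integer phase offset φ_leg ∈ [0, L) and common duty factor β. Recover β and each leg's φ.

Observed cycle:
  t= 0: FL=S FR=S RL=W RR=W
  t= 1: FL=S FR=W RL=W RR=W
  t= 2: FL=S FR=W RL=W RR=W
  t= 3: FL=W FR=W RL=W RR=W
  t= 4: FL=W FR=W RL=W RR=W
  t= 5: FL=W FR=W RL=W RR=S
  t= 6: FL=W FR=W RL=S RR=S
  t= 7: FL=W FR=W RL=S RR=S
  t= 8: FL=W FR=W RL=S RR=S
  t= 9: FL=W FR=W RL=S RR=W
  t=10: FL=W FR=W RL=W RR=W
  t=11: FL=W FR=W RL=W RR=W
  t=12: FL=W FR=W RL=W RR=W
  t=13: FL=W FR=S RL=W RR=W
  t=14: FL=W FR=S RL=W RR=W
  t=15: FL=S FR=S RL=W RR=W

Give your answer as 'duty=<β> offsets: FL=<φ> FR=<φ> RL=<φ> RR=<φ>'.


duty β = stance ticks per leg = 4
FL: stance ticks = 4; W→S at t=15 → φ=1
FR: stance ticks = 4; W→S at t=13 → φ=3
RL: stance ticks = 4; W→S at t=6 → φ=10
RR: stance ticks = 4; W→S at t=5 → φ=11

duty=4 offsets: FL=1 FR=3 RL=10 RR=11


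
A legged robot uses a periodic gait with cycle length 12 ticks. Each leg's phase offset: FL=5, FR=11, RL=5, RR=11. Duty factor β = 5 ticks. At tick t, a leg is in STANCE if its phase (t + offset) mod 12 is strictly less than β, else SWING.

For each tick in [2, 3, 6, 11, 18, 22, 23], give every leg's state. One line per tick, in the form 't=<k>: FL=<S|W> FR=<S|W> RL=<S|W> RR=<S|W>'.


t=2: phase=(7,1,7,1) vs β=5 → FL=W FR=S RL=W RR=S
t=3: phase=(8,2,8,2) vs β=5 → FL=W FR=S RL=W RR=S
t=6: phase=(11,5,11,5) vs β=5 → FL=W FR=W RL=W RR=W
t=11: phase=(4,10,4,10) vs β=5 → FL=S FR=W RL=S RR=W
t=18: phase=(11,5,11,5) vs β=5 → FL=W FR=W RL=W RR=W
t=22: phase=(3,9,3,9) vs β=5 → FL=S FR=W RL=S RR=W
t=23: phase=(4,10,4,10) vs β=5 → FL=S FR=W RL=S RR=W

t=2: FL=W FR=S RL=W RR=S
t=3: FL=W FR=S RL=W RR=S
t=6: FL=W FR=W RL=W RR=W
t=11: FL=S FR=W RL=S RR=W
t=18: FL=W FR=W RL=W RR=W
t=22: FL=S FR=W RL=S RR=W
t=23: FL=S FR=W RL=S RR=W
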